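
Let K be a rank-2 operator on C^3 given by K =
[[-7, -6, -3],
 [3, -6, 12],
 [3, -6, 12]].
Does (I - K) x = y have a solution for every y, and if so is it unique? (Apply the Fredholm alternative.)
(I - K) is invertible (det(I - K) = -13 ≠ 0), so for every y in C^3 the equation (I - K) x = y has a unique solution.

K has rank 2 and factors as K = U V^T = u1 v1^T + u2 v2^T with u1 = (-3, -3, -3), v1 = (1, 2, -1), u2 = (2, -3, -3), v2 = (-2, 0, -3) (multiplying out reproduces the displayed K). The nonzero eigenvalues of U V^T coincide with those of the 2 x 2 matrix G = V^T U = [[v1·u1, v1·u2], [v2·u1, v2·u2]] = [[-6, -1], [15, 5]], and by the Sylvester determinant identity det(I_3 - U V^T) = det(I_2 - V^T U) = det([[7, 1], [-15, -4]]) = (7)(-4) - (1)(-15) = -13. (Direct check: I - K =
[[8, 6, 3],
 [-3, 7, -12],
 [-3, 6, -11]]
has determinant -13.) The finite-dimensional Fredholm alternative says: either (I - K) is invertible, or ker(I - K) ≠ {0} and then range(I - K) = ker((I - K)^*)^⊥, with dim ker(I - K) = dim ker((I - K)^*). Since det(I - K) ≠ 0, 1 is not an eigenvalue of K and ker(I - K) = {0}, so we are in the first case: for every y there is a unique x = (I - K)^(-1) y. (Explicitly, by the Woodbury identity, (I - U V^T)^(-1) = I + U (I_2 - G)^(-1) V^T.)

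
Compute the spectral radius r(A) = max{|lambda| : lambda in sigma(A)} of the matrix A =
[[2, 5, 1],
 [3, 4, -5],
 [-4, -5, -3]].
r(A) = 9

The eigenvalues of A are the roots of its characteristic polynomial. With M = A (coefficients from the trace, the sum of principal 2x2 minors, and det A):
  p(λ) = det(λ I - M) = λ^3 - 3λ^2 - 46λ - 72.
By the rational root theorem any rational root is an integer divisor of 72. Testing λ = 9: p(9) = 729 - 243 - 414 - 72 = 0, so λ = 9 is a root. Dividing out (λ - 9) leaves p(λ) = (λ - 9)(λ^2 + 6λ + 8). For λ^2 + 6λ + 8 the discriminant is 4. It is a perfect square (2^2), so the roots are rational: λ = (-6 ± 2)/2 = -2, -4.
Thus the eigenvalues (to 4 decimals) are -2 (modulus 2); -4 (modulus 4); 9 (modulus 9). The spectral radius is the largest modulus: r(A) = 9. (Cross-check: r(A) ≤ ||A||_2 ≈ 9.6643; equality holds whenever A is normal, though it can also hold for some non-normal A.)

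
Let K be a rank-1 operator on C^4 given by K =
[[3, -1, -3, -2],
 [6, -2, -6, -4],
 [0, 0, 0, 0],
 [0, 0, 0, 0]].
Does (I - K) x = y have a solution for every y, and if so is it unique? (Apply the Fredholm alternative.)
(I - K) is singular (det(I - K) = 0, i.e. 1 ∈ sigma(K)). (I - K) x = y is solvable iff y ⊥ ker((I - K)^*) = span{(3, -1, -3, -2)}, i.e. iff 3y_1 - y_2 - 3y_3 - 2y_4 = 0. When solvable, the solutions are x = y + c·(1, 2, 0, 0), c arbitrary (ker(I - K) = span{(1, 2, 0, 0)}, dimension 1).

K has rank 1, so it is an outer product K = u v^T: every row of K is a multiple of one row vector. Reading off the entries, u = (1, 2, 0, 0) and v = (3, -1, -3, -2) (row i of K equals u_i·v^T). A rank-one matrix u v^T satisfies K u = u (v·u) and kills the (3)-dimensional subspace v^⊥, so its characteristic polynomial is lambda^3 (lambda - v·u) with v·u = tr K = 1. Hence the eigenvalues of I - K are 1 (multiplicity 3) and 1 - (1) = 0, so det(I - K) = 0. (Direct check: I - K =
[[-2, 1, 3, 2],
 [-6, 3, 6, 4],
 [0, 0, 1, 0],
 [0, 0, 0, 1]]
has determinant 0.) So 1 is an eigenvalue of K and (I - K) is not invertible. The finite-dimensional Fredholm alternative says: either (I - K) is invertible, or ker(I - K) ≠ {0} and then range(I - K) = ker((I - K)^*)^⊥, with dim ker(I - K) = dim ker((I - K)^*). We are in the second case, so we need both kernels. Kernel of I - K: (I - K) u = u - u (v·u) = u - u = 0, so ker(I - K) = span{u} = span{(1, 2, 0, 0)} (it is exactly 1-dimensional because rank(I - K) = 3). Kernel of the adjoint: K is real, so (I - K)^* = I - K^T = I - v u^T, and (I - v u^T) v = v - v (u·v) = 0; hence ker((I - K)^*) = span{v} = span{(3, -1, -3, -2)}. Therefore (I - K) x = y is solvable iff <y, v> = 0, i.e. iff 3y_1 - y_2 - 3y_3 - 2y_4 = 0. When this holds, K y = u (v·y) = 0, so (I - K) y = y and x = y is a particular solution; the full solution set is the line x = y + c·u = y + c·(1, 2, 0, 0), c ∈ C.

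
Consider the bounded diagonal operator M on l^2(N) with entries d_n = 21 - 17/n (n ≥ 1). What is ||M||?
||M|| = 21

For a diagonal operator on l^2 with entries d_n, ||M|| = sup_n |d_n|. Here d_1 = 4, d_2 = 25/2, ..., and d_n = 21 - 17/n increases monotonically toward 21. All terms lie in [4, 21), so |d_n| = d_n and the supremum is the limit 21, which is not attained by any individual d_n. Hence ||M|| = 21.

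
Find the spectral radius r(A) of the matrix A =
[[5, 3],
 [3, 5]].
r(A) = 8

The eigenvalues of A are the roots of its characteristic polynomial. With M = A (coefficients from the trace and determinant):
  p(λ) = det(λ I - M) = λ^2 - 10λ + 16.
For λ^2 - 10λ + 16 the discriminant is 36. It is a perfect square (6^2), so the roots are rational: λ = (10 ± 6)/2 = 8, 2.
Thus the eigenvalues (to 4 decimals) are 8 (modulus 8); 2 (modulus 2). The spectral radius is the largest modulus: r(A) = 8. (Cross-check: r(A) ≤ ||A||_2 ≈ 8; equality holds whenever A is normal, though it can also hold for some non-normal A.)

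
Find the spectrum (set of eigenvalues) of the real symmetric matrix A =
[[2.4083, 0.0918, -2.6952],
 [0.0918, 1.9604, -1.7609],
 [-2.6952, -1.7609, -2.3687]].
sigma(A) ≈ {-4, 2, 4}

A is real symmetric, so its spectrum consists of real eigenvalues. Expanding the characteristic polynomial of the displayed matrix gives
  det(λ I - A) = p(λ) = λ^3 + (-2)λ^2 + (-16)λ + (32).
Solving p(λ) = 0 yields eigenvalues ≈ -4, 2, 4. (A is shown rounded to 4 decimals, so these recover the underlying integer eigenvalues to within that precision.)
Verification: the trace of A = 2 equals the sum of eigenvalues 2, and det(A) ≈ -32.0000 matches the eigenvalue product -32.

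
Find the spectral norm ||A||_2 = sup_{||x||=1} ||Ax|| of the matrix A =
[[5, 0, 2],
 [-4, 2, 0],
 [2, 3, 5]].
||A||_2 ≈ 7.7211 (= sqrt(largest eigenvalue of A^T A))

||A||_2 = sigma_max(A) = sqrt(lambda_max(A^T A)). Form the symmetric matrix M = A^T A =
[[45, -2, 20],
 [-2, 13, 15],
 [20, 15, 29]].
Its characteristic polynomial (trace, sum of principal 2x2 minors, determinant of M give the coefficients) is
  p(λ) = det(λ I - M) = λ^3 - 87λ^2 + 1638λ - 324.
No integer candidate from the rational root theorem (±divisors of 324) is a root, so the roots are irrational. The cubic discriminant is Δ = 2703496500 > 0, so there are three distinct real roots. p(0) = -324 and p(1) = 1228 have opposite signs, so a root lies in (0, 1); Newton's method refines it to λ ≈ 0.1999. p(27) = 162 and p(28) = -716 have opposite signs, so a root lies in (27, 28); Newton's method refines it to λ ≈ 27.1853. p(59) = -1150 and p(60) = 756 have opposite signs, so a root lies in (59, 60); Newton's method refines it to λ ≈ 59.6147. Check (Vieta): the three roots sum to 87, matching tr M = 87.
So the eigenvalues of A^T A are ≈ 0.1999, 27.1853, 59.6147 (all ≥ 0, as they must be for A^T A). The largest is λ_max ≈ 59.6147, hence ||A||_2 = sqrt(λ_max) ≈ 7.7211.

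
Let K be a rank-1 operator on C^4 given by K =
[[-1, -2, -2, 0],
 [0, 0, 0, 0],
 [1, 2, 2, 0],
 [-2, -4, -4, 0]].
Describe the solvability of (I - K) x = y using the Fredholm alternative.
(I - K) is singular (det(I - K) = 0, i.e. 1 ∈ sigma(K)). (I - K) x = y is solvable iff y ⊥ ker((I - K)^*) = span{(-1, -2, -2, 0)}, i.e. iff -y_1 - 2y_2 - 2y_3 = 0. When solvable, the solutions are x = y + c·(1, 0, -1, 2), c arbitrary (ker(I - K) = span{(1, 0, -1, 2)}, dimension 1).

K has rank 1, so it is an outer product K = u v^T: every row of K is a multiple of one row vector. Reading off the entries, u = (1, 0, -1, 2) and v = (-1, -2, -2, 0) (row i of K equals u_i·v^T). A rank-one matrix u v^T satisfies K u = u (v·u) and kills the (3)-dimensional subspace v^⊥, so its characteristic polynomial is lambda^3 (lambda - v·u) with v·u = tr K = 1. Hence the eigenvalues of I - K are 1 (multiplicity 3) and 1 - (1) = 0, so det(I - K) = 0. (Direct check: I - K =
[[2, 2, 2, 0],
 [0, 1, 0, 0],
 [-1, -2, -1, 0],
 [2, 4, 4, 1]]
has determinant 0.) So 1 is an eigenvalue of K and (I - K) is not invertible. The finite-dimensional Fredholm alternative says: either (I - K) is invertible, or ker(I - K) ≠ {0} and then range(I - K) = ker((I - K)^*)^⊥, with dim ker(I - K) = dim ker((I - K)^*). We are in the second case, so we need both kernels. Kernel of I - K: (I - K) u = u - u (v·u) = u - u = 0, so ker(I - K) = span{u} = span{(1, 0, -1, 2)} (it is exactly 1-dimensional because rank(I - K) = 3). Kernel of the adjoint: K is real, so (I - K)^* = I - K^T = I - v u^T, and (I - v u^T) v = v - v (u·v) = 0; hence ker((I - K)^*) = span{v} = span{(-1, -2, -2, 0)}. Therefore (I - K) x = y is solvable iff <y, v> = 0, i.e. iff -y_1 - 2y_2 - 2y_3 = 0. When this holds, K y = u (v·y) = 0, so (I - K) y = y and x = y is a particular solution; the full solution set is the line x = y + c·u = y + c·(1, 0, -1, 2), c ∈ C.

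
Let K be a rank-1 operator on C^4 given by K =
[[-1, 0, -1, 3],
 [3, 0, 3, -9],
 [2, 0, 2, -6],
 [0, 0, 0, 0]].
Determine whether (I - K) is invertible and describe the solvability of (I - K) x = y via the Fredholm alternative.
(I - K) is singular (det(I - K) = 0, i.e. 1 ∈ sigma(K)). (I - K) x = y is solvable iff y ⊥ ker((I - K)^*) = span{(-1, 0, -1, 3)}, i.e. iff -y_1 - y_3 + 3y_4 = 0. When solvable, the solutions are x = y + c·(1, -3, -2, 0), c arbitrary (ker(I - K) = span{(1, -3, -2, 0)}, dimension 1).

K has rank 1, so it is an outer product K = u v^T: every row of K is a multiple of one row vector. Reading off the entries, u = (1, -3, -2, 0) and v = (-1, 0, -1, 3) (row i of K equals u_i·v^T). A rank-one matrix u v^T satisfies K u = u (v·u) and kills the (3)-dimensional subspace v^⊥, so its characteristic polynomial is lambda^3 (lambda - v·u) with v·u = tr K = 1. Hence the eigenvalues of I - K are 1 (multiplicity 3) and 1 - (1) = 0, so det(I - K) = 0. (Direct check: I - K =
[[2, 0, 1, -3],
 [-3, 1, -3, 9],
 [-2, 0, -1, 6],
 [0, 0, 0, 1]]
has determinant 0.) So 1 is an eigenvalue of K and (I - K) is not invertible. The finite-dimensional Fredholm alternative says: either (I - K) is invertible, or ker(I - K) ≠ {0} and then range(I - K) = ker((I - K)^*)^⊥, with dim ker(I - K) = dim ker((I - K)^*). We are in the second case, so we need both kernels. Kernel of I - K: (I - K) u = u - u (v·u) = u - u = 0, so ker(I - K) = span{u} = span{(1, -3, -2, 0)} (it is exactly 1-dimensional because rank(I - K) = 3). Kernel of the adjoint: K is real, so (I - K)^* = I - K^T = I - v u^T, and (I - v u^T) v = v - v (u·v) = 0; hence ker((I - K)^*) = span{v} = span{(-1, 0, -1, 3)}. Therefore (I - K) x = y is solvable iff <y, v> = 0, i.e. iff -y_1 - y_3 + 3y_4 = 0. When this holds, K y = u (v·y) = 0, so (I - K) y = y and x = y is a particular solution; the full solution set is the line x = y + c·u = y + c·(1, -3, -2, 0), c ∈ C.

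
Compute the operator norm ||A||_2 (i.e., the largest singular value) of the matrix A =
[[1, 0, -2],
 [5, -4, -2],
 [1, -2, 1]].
||A||_2 ≈ 7.0357 (= sqrt(largest eigenvalue of A^T A))

||A||_2 = sigma_max(A) = sqrt(lambda_max(A^T A)). Form the symmetric matrix M = A^T A =
[[27, -22, -11],
 [-22, 20, 6],
 [-11, 6, 9]].
Its characteristic polynomial (trace, sum of principal 2x2 minors, determinant of M give the coefficients) is
  p(λ) = det(λ I - M) = λ^3 - 56λ^2 + 322λ - 16.
No integer candidate from the rational root theorem (±divisors of 16) is a root, so the roots are irrational. The cubic discriminant is Δ = 185554912 > 0, so there are three distinct real roots. p(0) = -16 and p(1) = 251 have opposite signs, so a root lies in (0, 1); Newton's method refines it to λ ≈ 0.0501. p(6) = 116 and p(7) = -163 have opposite signs, so a root lies in (6, 7); Newton's method refines it to λ ≈ 6.4482. p(49) = -1045 and p(50) = 1084 have opposite signs, so a root lies in (49, 50); Newton's method refines it to λ ≈ 49.5017. Check (Vieta): the three roots sum to 56, matching tr M = 56.
So the eigenvalues of A^T A are ≈ 0.0501, 6.4482, 49.5017 (all ≥ 0, as they must be for A^T A). The largest is λ_max ≈ 49.5017, hence ||A||_2 = sqrt(λ_max) ≈ 7.0357.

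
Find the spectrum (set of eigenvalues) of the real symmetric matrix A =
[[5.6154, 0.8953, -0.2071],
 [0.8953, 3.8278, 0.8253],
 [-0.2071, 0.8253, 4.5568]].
sigma(A) ≈ {3, 5, 6}

A is real symmetric, so its spectrum consists of real eigenvalues. Expanding the characteristic polynomial of the displayed matrix gives
  det(λ I - A) = p(λ) = λ^3 + (-14)λ^2 + (63)λ + (-90).
Solving p(λ) = 0 yields eigenvalues ≈ 3, 5, 6. (A is shown rounded to 4 decimals, so these recover the underlying integer eigenvalues to within that precision.)
Verification: the trace of A = 14 equals the sum of eigenvalues 14, and det(A) ≈ 89.9992 matches the eigenvalue product 90.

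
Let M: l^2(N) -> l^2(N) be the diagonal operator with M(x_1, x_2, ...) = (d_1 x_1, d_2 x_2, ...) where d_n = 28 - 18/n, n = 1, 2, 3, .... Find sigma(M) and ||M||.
sigma(M) = {28 - 18/n : n ≥ 1} ∪ {28}; ||M|| = 28

A bounded diagonal operator on l^2 with diagonal entries d_n has spectrum equal to the closure of {d_n : n ≥ 1}: every d_n is an eigenvalue (with eigenvector e_n), so {d_n} ⊂ sigma(M); the spectrum is closed, so its closure is too; and for lambda not in the closure, (M - lambda I) has bounded inverse (the diagonal entries 1/(d_n - lambda) are bounded). For our sequence d_n = 28 - 18/n, n = 1, 2, 3, ...:
  - {d_n} = {28 - 18/n : n ≥ 1}; the only limit point is 28
  - closure = {28 - 18/n : n ≥ 1} ∪ {28}
For the norm: a diagonal operator has ||M|| = sup_n |d_n|. Here d_n = 28 - 18/n increases monotonically from d_1 = 10 toward 28, with all terms in [10, 28); so sup_n |d_n| = 28 (the supremum is the limit, not attained). So ||M|| = 28.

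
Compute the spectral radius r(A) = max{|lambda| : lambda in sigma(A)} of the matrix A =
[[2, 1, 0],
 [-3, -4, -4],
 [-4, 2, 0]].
r(A) ≈ 3.6655

The eigenvalues of A are the roots of its characteristic polynomial. With M = A (coefficients from the trace, the sum of principal 2x2 minors, and det A):
  p(λ) = det(λ I - M) = λ^3 + 2λ^2 + 3λ - 32.
No integer candidate from the rational root theorem (±divisors of 32) is a root, so the roots are irrational. The cubic discriminant is Δ = -30152 < 0, so there is one real root and a complex-conjugate pair. p(2) = -10 and p(3) = 22 have opposite signs, so a root lies in (2, 3); Newton's method refines it to λ ≈ 2.3817. Dividing out (λ - (2.3817)) leaves approximately λ^2 + 4.3817λ + 13.4358. For λ^2 + 4.3817λ + 13.4358 the discriminant is -34.5441. It is negative, so the remaining roots are the complex-conjugate pair λ ≈ -2.1908 ± 2.9387i. Their product equals the constant term, so |λ|^2 ≈ 13.4358 and |λ| ≈ 3.6655.
Thus the eigenvalues (to 4 decimals) are 2.3817 (modulus 2.3817); -2.1908 ± 2.9387i (modulus 3.6655). The spectral radius is the largest modulus: r(A) ≈ 3.6655. (Cross-check: r(A) ≤ ||A||_2 ≈ 6.6921; equality holds whenever A is normal, though it can also hold for some non-normal A.)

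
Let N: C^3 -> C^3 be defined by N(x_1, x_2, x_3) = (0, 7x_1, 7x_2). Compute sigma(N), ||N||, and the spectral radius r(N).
sigma(N) = {0}; ||N|| = 7; r(N) = 0. (N is nilpotent with N^3 = 0.)

On C^3, N is a strictly lower-triangular matrix with 7 on the subdiagonal and zeros elsewhere, so its characteristic polynomial is lambda^3 and every eigenvalue is 0: sigma(N) = {0}. For the operator norm, N e_i = 7e_{i+1} for i = 1, ..., 2 and N e_3 = 0, so the singular values of N are 7 (with multiplicity 2) and 0; hence ||N|| = 7. The spectral radius r(N) = max|lambda| = 0. Note ||N|| > r(N) — characteristic of non-normal nilpotent operators. Indeed N^3 = 0.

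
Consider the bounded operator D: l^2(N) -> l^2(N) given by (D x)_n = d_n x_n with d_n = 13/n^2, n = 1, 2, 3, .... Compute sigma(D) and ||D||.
sigma(D) = {13/n^2 : n ≥ 1} ∪ {0}; ||D|| = 13

A bounded diagonal operator on l^2 with diagonal entries d_n has spectrum equal to the closure of {d_n : n ≥ 1}: every d_n is an eigenvalue (with eigenvector e_n), so {d_n} ⊂ sigma(D); the spectrum is closed, so its closure is too; and for lambda not in the closure, (D - lambda I) has bounded inverse (the diagonal entries 1/(d_n - lambda) are bounded). For our sequence d_n = 13/n^2, n = 1, 2, 3, ...:
  - {d_n} = {13/n^2 : n ≥ 1}; the only limit point is 0
  - closure = {13/n^2 : n ≥ 1} ∪ {0}
For the norm: a diagonal operator has ||D|| = sup_n |d_n|. Here d_n = 13/n^2 is positive and decreasing, so sup_n |d_n| = d_1 = 13. So ||D|| = 13.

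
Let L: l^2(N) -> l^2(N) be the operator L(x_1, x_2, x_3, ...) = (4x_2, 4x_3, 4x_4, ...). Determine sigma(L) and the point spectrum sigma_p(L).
sigma(L) = closed disk {z in C : |z| ≤ 4}; sigma_p(L) = open disk {z in C : |z| < 4}

Note L = 4·V where V is the unit left shift (V x)_k = x_{k+1}; so sigma(L) = 4·sigma(V) and ||L|| = 4||V||. ||L x||^2 = 16sum_{k≥2} |x_k|^2 ≤ 16||x||^2, with equality on {x : x_1 = 0}, so ||L|| = 4. For any lambda with |lambda| < 4, set r = lambda/4 (|r| < 1); the vector x = (1, r, r^2, ...) is in l^2 and satisfies L x = 4(r, r^2, ...) = lambda x, so lambda is an eigenvalue. On the boundary |lambda| = 4 the geometric series diverges, so no l^2 eigenvector exists, but these lambda lie in the approximate point spectrum. Hence sigma(L) is the closed disk of radius 4 and sigma_p(L) is the open disk.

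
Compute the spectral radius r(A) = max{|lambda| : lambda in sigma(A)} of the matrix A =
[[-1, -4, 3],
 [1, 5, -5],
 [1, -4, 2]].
r(A) ≈ 8.1335

The eigenvalues of A are the roots of its characteristic polynomial. With M = A (coefficients from the trace, the sum of principal 2x2 minors, and det A):
  p(λ) = det(λ I - M) = λ^3 - 6λ^2 - 16λ - 11.
No integer candidate from the rational root theorem (±divisors of 11) is a root, so the roots are irrational. The cubic discriminant is Δ = -6179 < 0, so there is one real root and a complex-conjugate pair. p(8) = -11 and p(9) = 88 have opposite signs, so a root lies in (8, 9); Newton's method refines it to λ ≈ 8.1335. Dividing out (λ - (8.1335)) leaves approximately λ^2 + 2.1335λ + 1.3524. For λ^2 + 2.1335λ + 1.3524 the discriminant is -0.8581. It is negative, so the remaining roots are the complex-conjugate pair λ ≈ -1.0667 ± 0.4632i. Their product equals the constant term, so |λ|^2 ≈ 1.3524 and |λ| ≈ 1.1629.
Thus the eigenvalues (to 4 decimals) are 8.1335 (modulus 8.1335); -1.0667 ± 0.4632i (modulus 1.1629). The spectral radius is the largest modulus: r(A) ≈ 8.1335. (Cross-check: r(A) ≤ ||A||_2 ≈ 9.7024; equality holds whenever A is normal, though it can also hold for some non-normal A.)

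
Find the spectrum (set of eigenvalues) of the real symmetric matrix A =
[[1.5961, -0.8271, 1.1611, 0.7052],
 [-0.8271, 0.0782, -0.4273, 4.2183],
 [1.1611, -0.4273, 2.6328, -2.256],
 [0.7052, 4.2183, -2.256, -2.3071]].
sigma(A) ≈ {-6, 1, 2, 5}

A is real symmetric, so its spectrum consists of real eigenvalues. Expanding the characteristic polynomial of the displayed matrix gives
  det(λ I - A) = p(λ) = λ^4 + (-2)λ^3 + (-31)λ^2 + (91.998)λ + (-59.9968).
Solving p(λ) = 0 yields eigenvalues ≈ -6, 1, 2, 5. (A is shown rounded to 4 decimals, so these recover the underlying integer eigenvalues to within that precision.)
Verification: the trace of A = 2 equals the sum of eigenvalues 2, and det(A) ≈ -59.9968 matches the eigenvalue product -60.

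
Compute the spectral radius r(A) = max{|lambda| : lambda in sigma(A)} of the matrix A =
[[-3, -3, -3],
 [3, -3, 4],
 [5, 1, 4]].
r(A) ≈ 3.2729

The eigenvalues of A are the roots of its characteristic polynomial. With M = A (coefficients from the trace, the sum of principal 2x2 minors, and det A):
  p(λ) = det(λ I - M) = λ^3 + 2λ^2 + 5λ + 30.
No integer candidate from the rational root theorem (±divisors of 30) is a root, so the roots are irrational. The cubic discriminant is Δ = -20260 < 0, so there is one real root and a complex-conjugate pair. p(-4) = -22 and p(-3) = 6 have opposite signs, so a root lies in (-4, -3); Newton's method refines it to λ ≈ -3.2729. Dividing out (λ - (-3.2729)) leaves approximately λ^2 - 1.2729λ + 9.1661. For λ^2 - 1.2729λ + 9.1661 the discriminant is -35.0443. It is negative, so the remaining roots are the complex-conjugate pair λ ≈ 0.6365 ± 2.9599i. Their product equals the constant term, so |λ|^2 ≈ 9.1661 and |λ| ≈ 3.0276.
Thus the eigenvalues (to 4 decimals) are -3.2729 (modulus 3.2729); 0.6365 ± 2.9599i (modulus 3.0276). The spectral radius is the largest modulus: r(A) ≈ 3.2729. (Cross-check: r(A) ≤ ||A||_2 ≈ 9.1267; equality holds whenever A is normal, though it can also hold for some non-normal A.)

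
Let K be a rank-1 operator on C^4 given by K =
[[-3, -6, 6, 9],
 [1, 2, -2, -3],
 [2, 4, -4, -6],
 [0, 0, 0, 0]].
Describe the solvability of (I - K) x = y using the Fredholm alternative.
(I - K) is invertible (det(I - K) = 6 ≠ 0), so for every y in C^4 the equation (I - K) x = y has a unique solution.

K has rank 1, so it is an outer product K = u v^T: every row of K is a multiple of one row vector. Reading off the entries, u = (-3, 1, 2, 0) and v = (1, 2, -2, -3) (row i of K equals u_i·v^T). A rank-one matrix u v^T satisfies K u = u (v·u) and kills the (3)-dimensional subspace v^⊥, so its characteristic polynomial is lambda^3 (lambda - v·u) with v·u = tr K = -5. Hence the eigenvalues of I - K are 1 (multiplicity 3) and 1 - (-5) = 6, so det(I - K) = 6. (Direct check: I - K =
[[4, 6, -6, -9],
 [-1, -1, 2, 3],
 [-2, -4, 5, 6],
 [0, 0, 0, 1]]
has determinant 6.) The finite-dimensional Fredholm alternative says: either (I - K) is invertible, or ker(I - K) ≠ {0} and then range(I - K) = ker((I - K)^*)^⊥, with dim ker(I - K) = dim ker((I - K)^*). Since det(I - K) ≠ 0, 1 is not an eigenvalue of K and ker(I - K) = {0}, so we are in the first case: for every y there is a unique x = (I - K)^(-1) y. Explicitly, by the Sherman–Morrison formula, (I - u v^T)^(-1) = I + u v^T/(1 - v·u), i.e. (I - K)^(-1) = I + K/(6).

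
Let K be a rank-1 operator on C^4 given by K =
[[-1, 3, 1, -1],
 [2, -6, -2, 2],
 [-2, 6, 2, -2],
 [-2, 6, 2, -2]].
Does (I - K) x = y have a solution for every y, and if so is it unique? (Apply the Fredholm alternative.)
(I - K) is invertible (det(I - K) = 8 ≠ 0), so for every y in C^4 the equation (I - K) x = y has a unique solution.

K has rank 1, so it is an outer product K = u v^T: every row of K is a multiple of one row vector. Reading off the entries, u = (-1, 2, -2, -2) and v = (1, -3, -1, 1) (row i of K equals u_i·v^T). A rank-one matrix u v^T satisfies K u = u (v·u) and kills the (3)-dimensional subspace v^⊥, so its characteristic polynomial is lambda^3 (lambda - v·u) with v·u = tr K = -7. Hence the eigenvalues of I - K are 1 (multiplicity 3) and 1 - (-7) = 8, so det(I - K) = 8. (Direct check: I - K =
[[2, -3, -1, 1],
 [-2, 7, 2, -2],
 [2, -6, -1, 2],
 [2, -6, -2, 3]]
has determinant 8.) The finite-dimensional Fredholm alternative says: either (I - K) is invertible, or ker(I - K) ≠ {0} and then range(I - K) = ker((I - K)^*)^⊥, with dim ker(I - K) = dim ker((I - K)^*). Since det(I - K) ≠ 0, 1 is not an eigenvalue of K and ker(I - K) = {0}, so we are in the first case: for every y there is a unique x = (I - K)^(-1) y. Explicitly, by the Sherman–Morrison formula, (I - u v^T)^(-1) = I + u v^T/(1 - v·u), i.e. (I - K)^(-1) = I + K/(8).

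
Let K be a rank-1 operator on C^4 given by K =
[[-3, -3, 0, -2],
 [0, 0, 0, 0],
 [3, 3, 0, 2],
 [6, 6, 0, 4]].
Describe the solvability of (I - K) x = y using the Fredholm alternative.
(I - K) is singular (det(I - K) = 0, i.e. 1 ∈ sigma(K)). (I - K) x = y is solvable iff y ⊥ ker((I - K)^*) = span{(-3, -3, 0, -2)}, i.e. iff -3y_1 - 3y_2 - 2y_4 = 0. When solvable, the solutions are x = y + c·(1, 0, -1, -2), c arbitrary (ker(I - K) = span{(1, 0, -1, -2)}, dimension 1).

K has rank 1, so it is an outer product K = u v^T: every row of K is a multiple of one row vector. Reading off the entries, u = (1, 0, -1, -2) and v = (-3, -3, 0, -2) (row i of K equals u_i·v^T). A rank-one matrix u v^T satisfies K u = u (v·u) and kills the (3)-dimensional subspace v^⊥, so its characteristic polynomial is lambda^3 (lambda - v·u) with v·u = tr K = 1. Hence the eigenvalues of I - K are 1 (multiplicity 3) and 1 - (1) = 0, so det(I - K) = 0. (Direct check: I - K =
[[4, 3, 0, 2],
 [0, 1, 0, 0],
 [-3, -3, 1, -2],
 [-6, -6, 0, -3]]
has determinant 0.) So 1 is an eigenvalue of K and (I - K) is not invertible. The finite-dimensional Fredholm alternative says: either (I - K) is invertible, or ker(I - K) ≠ {0} and then range(I - K) = ker((I - K)^*)^⊥, with dim ker(I - K) = dim ker((I - K)^*). We are in the second case, so we need both kernels. Kernel of I - K: (I - K) u = u - u (v·u) = u - u = 0, so ker(I - K) = span{u} = span{(1, 0, -1, -2)} (it is exactly 1-dimensional because rank(I - K) = 3). Kernel of the adjoint: K is real, so (I - K)^* = I - K^T = I - v u^T, and (I - v u^T) v = v - v (u·v) = 0; hence ker((I - K)^*) = span{v} = span{(-3, -3, 0, -2)}. Therefore (I - K) x = y is solvable iff <y, v> = 0, i.e. iff -3y_1 - 3y_2 - 2y_4 = 0. When this holds, K y = u (v·y) = 0, so (I - K) y = y and x = y is a particular solution; the full solution set is the line x = y + c·u = y + c·(1, 0, -1, -2), c ∈ C.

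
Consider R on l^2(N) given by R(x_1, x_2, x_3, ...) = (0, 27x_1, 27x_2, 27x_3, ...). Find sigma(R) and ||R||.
sigma(R) = closed disk {z in C : |z| ≤ 27}; ||R|| = 27

Note R = 27·U where U is the unit right shift (U x)_k = x_{k-1} (with x_0 := 0); so ||R|| = 27||U|| and sigma(R) = 27·sigma(U). ||R x||^2 = sum_{k≥1} |27x_k|^2 = 729||x||^2, so ||R|| = 27 and sigma(R) ⊂ {|z| ≤ 27}. For any |lambda| < 27, the equation (R - lambda I) x = 0 forces x_1 = 0, then 27x_k = lambda x_{k+1} ⇒ x = 0, so R has no eigenvalues. But (R - lambda I) is not surjective for |lambda| < 27: solving (R - lambda I) x = e_1 would require x_n proportional to (lambda/27)^(-n), which is not in l^2. So every |lambda| < 27 lies in the residual spectrum. The boundary |lambda| = 27 is in the approximate point spectrum (the spectrum is closed). Hence sigma(R) is the closed disk of radius 27.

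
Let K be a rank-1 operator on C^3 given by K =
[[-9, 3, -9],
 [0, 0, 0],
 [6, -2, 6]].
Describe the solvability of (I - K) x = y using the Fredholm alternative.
(I - K) is invertible (det(I - K) = 4 ≠ 0), so for every y in C^3 the equation (I - K) x = y has a unique solution.

K has rank 1, so it is an outer product K = u v^T: every row of K is a multiple of one row vector. Reading off the entries, u = (3, 0, -2) and v = (-3, 1, -3) (row i of K equals u_i·v^T). A rank-one matrix u v^T satisfies K u = u (v·u) and kills the (2)-dimensional subspace v^⊥, so its characteristic polynomial is lambda^2 (lambda - v·u) with v·u = tr K = -3. Hence the eigenvalues of I - K are 1 (multiplicity 2) and 1 - (-3) = 4, so det(I - K) = 4. (Direct check: I - K =
[[10, -3, 9],
 [0, 1, 0],
 [-6, 2, -5]]
has determinant 4.) The finite-dimensional Fredholm alternative says: either (I - K) is invertible, or ker(I - K) ≠ {0} and then range(I - K) = ker((I - K)^*)^⊥, with dim ker(I - K) = dim ker((I - K)^*). Since det(I - K) ≠ 0, 1 is not an eigenvalue of K and ker(I - K) = {0}, so we are in the first case: for every y there is a unique x = (I - K)^(-1) y. Explicitly, by the Sherman–Morrison formula, (I - u v^T)^(-1) = I + u v^T/(1 - v·u), i.e. (I - K)^(-1) = I + K/(4).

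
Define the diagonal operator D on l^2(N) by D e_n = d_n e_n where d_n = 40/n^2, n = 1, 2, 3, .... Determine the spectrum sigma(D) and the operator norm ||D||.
sigma(D) = {40/n^2 : n ≥ 1} ∪ {0}; ||D|| = 40

A bounded diagonal operator on l^2 with diagonal entries d_n has spectrum equal to the closure of {d_n : n ≥ 1}: every d_n is an eigenvalue (with eigenvector e_n), so {d_n} ⊂ sigma(D); the spectrum is closed, so its closure is too; and for lambda not in the closure, (D - lambda I) has bounded inverse (the diagonal entries 1/(d_n - lambda) are bounded). For our sequence d_n = 40/n^2, n = 1, 2, 3, ...:
  - {d_n} = {40/n^2 : n ≥ 1}; the only limit point is 0
  - closure = {40/n^2 : n ≥ 1} ∪ {0}
For the norm: a diagonal operator has ||D|| = sup_n |d_n|. Here d_n = 40/n^2 is positive and decreasing, so sup_n |d_n| = d_1 = 40. So ||D|| = 40.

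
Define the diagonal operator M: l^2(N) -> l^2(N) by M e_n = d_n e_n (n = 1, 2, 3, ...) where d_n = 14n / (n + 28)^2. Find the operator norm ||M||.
||M|| = 1/8 (attained at n = 28)

For M diagonal, ||M|| = sup_n |d_n|. Treat f(x) = 14x / (x + 28)^2 for real x > 0. By the quotient rule, f'(x) = 14(28 - x)/(x + 28)^3, which is positive for x < 28 and negative for x > 28. So f has a unique maximum at x = 28, and since 28 is a positive integer, the supremum over n ≥ 1 is attained at n = 28: d_28 = 14·28/(28 + 28)^2 = 14·28/3136 = 1/8. Hence ||M|| = 1/8.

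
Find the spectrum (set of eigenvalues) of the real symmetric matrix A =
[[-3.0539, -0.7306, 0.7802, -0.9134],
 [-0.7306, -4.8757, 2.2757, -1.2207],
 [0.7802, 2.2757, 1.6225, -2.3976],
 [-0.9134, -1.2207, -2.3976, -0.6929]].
sigma(A) ≈ {-6, -3, -2, 4}

A is real symmetric, so its spectrum consists of real eigenvalues. Expanding the characteristic polynomial of the displayed matrix gives
  det(λ I - A) = p(λ) = λ^4 + (7)λ^3 + (-8)λ^2 + (-107.9985)λ + (-143.9976).
Solving p(λ) = 0 yields eigenvalues ≈ -6, -3, -2, 4. (A is shown rounded to 4 decimals, so these recover the underlying integer eigenvalues to within that precision.)
Verification: the trace of A = -7 equals the sum of eigenvalues -7, and det(A) ≈ -143.9976 matches the eigenvalue product -144.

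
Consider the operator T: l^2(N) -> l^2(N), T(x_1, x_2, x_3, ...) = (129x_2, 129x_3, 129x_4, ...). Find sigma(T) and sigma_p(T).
sigma(T) = closed disk {z in C : |z| ≤ 129}; sigma_p(T) = open disk {z in C : |z| < 129}

Note T = 129·V where V is the unit left shift (V x)_k = x_{k+1}; so sigma(T) = 129·sigma(V) and ||T|| = 129||V||. ||T x||^2 = 16641sum_{k≥2} |x_k|^2 ≤ 16641||x||^2, with equality on {x : x_1 = 0}, so ||T|| = 129. For any lambda with |lambda| < 129, set r = lambda/129 (|r| < 1); the vector x = (1, r, r^2, ...) is in l^2 and satisfies T x = 129(r, r^2, ...) = lambda x, so lambda is an eigenvalue. On the boundary |lambda| = 129 the geometric series diverges, so no l^2 eigenvector exists, but these lambda lie in the approximate point spectrum. Hence sigma(T) is the closed disk of radius 129 and sigma_p(T) is the open disk.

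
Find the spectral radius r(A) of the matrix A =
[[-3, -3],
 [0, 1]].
r(A) = 3

The eigenvalues of A are the roots of its characteristic polynomial. With M = A (coefficients from the trace and determinant):
  p(λ) = det(λ I - M) = λ^2 + 2λ - 3.
For λ^2 + 2λ - 3 the discriminant is 16. It is a perfect square (4^2), so the roots are rational: λ = (-2 ± 4)/2 = 1, -3.
Thus the eigenvalues (to 4 decimals) are 1 (modulus 1); -3 (modulus 3). The spectral radius is the largest modulus: r(A) = 3. (Cross-check: r(A) ≤ ||A||_2 ≈ 4.3028; equality holds whenever A is normal, though it can also hold for some non-normal A.)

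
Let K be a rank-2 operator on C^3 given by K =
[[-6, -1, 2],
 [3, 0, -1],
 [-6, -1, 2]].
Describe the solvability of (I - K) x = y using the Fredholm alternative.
(I - K) is invertible (det(I - K) = 7 ≠ 0), so for every y in C^3 the equation (I - K) x = y has a unique solution.

K has rank 2 and factors as K = U V^T = u1 v1^T + u2 v2^T with u1 = (2, -1, 2), v1 = (-3, -1, 1), u2 = (-1, 1, -1), v2 = (0, -1, 0) (multiplying out reproduces the displayed K). The nonzero eigenvalues of U V^T coincide with those of the 2 x 2 matrix G = V^T U = [[v1·u1, v1·u2], [v2·u1, v2·u2]] = [[-3, 1], [1, -1]], and by the Sylvester determinant identity det(I_3 - U V^T) = det(I_2 - V^T U) = det([[4, -1], [-1, 2]]) = (4)(2) - (-1)(-1) = 7. (Direct check: I - K =
[[7, 1, -2],
 [-3, 1, 1],
 [6, 1, -1]]
has determinant 7.) The finite-dimensional Fredholm alternative says: either (I - K) is invertible, or ker(I - K) ≠ {0} and then range(I - K) = ker((I - K)^*)^⊥, with dim ker(I - K) = dim ker((I - K)^*). Since det(I - K) ≠ 0, 1 is not an eigenvalue of K and ker(I - K) = {0}, so we are in the first case: for every y there is a unique x = (I - K)^(-1) y. (Explicitly, by the Woodbury identity, (I - U V^T)^(-1) = I + U (I_2 - G)^(-1) V^T.)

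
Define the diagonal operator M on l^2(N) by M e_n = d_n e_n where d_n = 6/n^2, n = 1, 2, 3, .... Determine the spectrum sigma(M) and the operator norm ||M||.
sigma(M) = {6/n^2 : n ≥ 1} ∪ {0}; ||M|| = 6

A bounded diagonal operator on l^2 with diagonal entries d_n has spectrum equal to the closure of {d_n : n ≥ 1}: every d_n is an eigenvalue (with eigenvector e_n), so {d_n} ⊂ sigma(M); the spectrum is closed, so its closure is too; and for lambda not in the closure, (M - lambda I) has bounded inverse (the diagonal entries 1/(d_n - lambda) are bounded). For our sequence d_n = 6/n^2, n = 1, 2, 3, ...:
  - {d_n} = {6/n^2 : n ≥ 1}; the only limit point is 0
  - closure = {6/n^2 : n ≥ 1} ∪ {0}
For the norm: a diagonal operator has ||M|| = sup_n |d_n|. Here d_n = 6/n^2 is positive and decreasing, so sup_n |d_n| = d_1 = 6. So ||M|| = 6.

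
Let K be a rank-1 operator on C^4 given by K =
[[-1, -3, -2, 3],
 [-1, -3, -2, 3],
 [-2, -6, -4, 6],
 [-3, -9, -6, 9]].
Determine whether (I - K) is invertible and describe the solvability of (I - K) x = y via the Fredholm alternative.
(I - K) is singular (det(I - K) = 0, i.e. 1 ∈ sigma(K)). (I - K) x = y is solvable iff y ⊥ ker((I - K)^*) = span{(-1, -3, -2, 3)}, i.e. iff -y_1 - 3y_2 - 2y_3 + 3y_4 = 0. When solvable, the solutions are x = y + c·(1, 1, 2, 3), c arbitrary (ker(I - K) = span{(1, 1, 2, 3)}, dimension 1).

K has rank 1, so it is an outer product K = u v^T: every row of K is a multiple of one row vector. Reading off the entries, u = (1, 1, 2, 3) and v = (-1, -3, -2, 3) (row i of K equals u_i·v^T). A rank-one matrix u v^T satisfies K u = u (v·u) and kills the (3)-dimensional subspace v^⊥, so its characteristic polynomial is lambda^3 (lambda - v·u) with v·u = tr K = 1. Hence the eigenvalues of I - K are 1 (multiplicity 3) and 1 - (1) = 0, so det(I - K) = 0. (Direct check: I - K =
[[2, 3, 2, -3],
 [1, 4, 2, -3],
 [2, 6, 5, -6],
 [3, 9, 6, -8]]
has determinant 0.) So 1 is an eigenvalue of K and (I - K) is not invertible. The finite-dimensional Fredholm alternative says: either (I - K) is invertible, or ker(I - K) ≠ {0} and then range(I - K) = ker((I - K)^*)^⊥, with dim ker(I - K) = dim ker((I - K)^*). We are in the second case, so we need both kernels. Kernel of I - K: (I - K) u = u - u (v·u) = u - u = 0, so ker(I - K) = span{u} = span{(1, 1, 2, 3)} (it is exactly 1-dimensional because rank(I - K) = 3). Kernel of the adjoint: K is real, so (I - K)^* = I - K^T = I - v u^T, and (I - v u^T) v = v - v (u·v) = 0; hence ker((I - K)^*) = span{v} = span{(-1, -3, -2, 3)}. Therefore (I - K) x = y is solvable iff <y, v> = 0, i.e. iff -y_1 - 3y_2 - 2y_3 + 3y_4 = 0. When this holds, K y = u (v·y) = 0, so (I - K) y = y and x = y is a particular solution; the full solution set is the line x = y + c·u = y + c·(1, 1, 2, 3), c ∈ C.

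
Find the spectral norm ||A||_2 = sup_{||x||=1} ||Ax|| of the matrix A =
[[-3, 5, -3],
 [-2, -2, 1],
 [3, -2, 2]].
||A||_2 ≈ 7.6746 (= sqrt(largest eigenvalue of A^T A))

||A||_2 = sigma_max(A) = sqrt(lambda_max(A^T A)). Form the symmetric matrix M = A^T A =
[[22, -17, 13],
 [-17, 33, -21],
 [13, -21, 14]].
Its characteristic polynomial (trace, sum of principal 2x2 minors, determinant of M give the coefficients) is
  p(λ) = det(λ I - M) = λ^3 - 69λ^2 + 597λ - 121.
No integer candidate from the rational root theorem (±divisors of 121) is a root, so the roots are irrational. The cubic discriminant is Δ = 776083248 > 0, so there are three distinct real roots. p(0) = -121 and p(1) = 408 have opposite signs, so a root lies in (0, 1); Newton's method refines it to λ ≈ 0.2076. p(9) = 392 and p(10) = -51 have opposite signs, so a root lies in (9, 10); Newton's method refines it to λ ≈ 9.8935. p(58) = -2499 and p(59) = 292 have opposite signs, so a root lies in (58, 59); Newton's method refines it to λ ≈ 58.8989. Check (Vieta): the three roots sum to 69, matching tr M = 69.
So the eigenvalues of A^T A are ≈ 0.2076, 9.8935, 58.8989 (all ≥ 0, as they must be for A^T A). The largest is λ_max ≈ 58.8989, hence ||A||_2 = sqrt(λ_max) ≈ 7.6746.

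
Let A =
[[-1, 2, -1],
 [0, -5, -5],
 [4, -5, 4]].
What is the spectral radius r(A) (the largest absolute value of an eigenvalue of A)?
r(A) ≈ 7.5563

The eigenvalues of A are the roots of its characteristic polynomial. With M = A (coefficients from the trace, the sum of principal 2x2 minors, and det A):
  p(λ) = det(λ I - M) = λ^3 + 2λ^2 - 40λ + 15.
No integer candidate from the rational root theorem (±divisors of 15) is a root, so the roots are irrational. The cubic discriminant is Δ = 234245 > 0, so there are three distinct real roots. p(-8) = -49 and p(-7) = 50 have opposite signs, so a root lies in (-8, -7); Newton's method refines it to λ ≈ -7.5563. p(0) = 15 and p(1) = -22 have opposite signs, so a root lies in (0, 1); Newton's method refines it to λ ≈ 0.3838. p(5) = -10 and p(6) = 63 have opposite signs, so a root lies in (5, 6); Newton's method refines it to λ ≈ 5.1725. Check (Vieta): the three roots sum to -2, matching tr M = -2.
Thus the eigenvalues (to 4 decimals) are -7.5563 (modulus 7.5563); 0.3838 (modulus 0.3838); 5.1725 (modulus 5.1725). The spectral radius is the largest modulus: r(A) ≈ 7.5563. (Cross-check: r(A) ≤ ||A||_2 ≈ 8.0817; equality holds whenever A is normal, though it can also hold for some non-normal A.)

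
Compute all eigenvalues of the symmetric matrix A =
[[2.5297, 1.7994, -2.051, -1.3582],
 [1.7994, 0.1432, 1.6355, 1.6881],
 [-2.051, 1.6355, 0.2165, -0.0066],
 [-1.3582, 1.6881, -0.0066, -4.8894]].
sigma(A) ≈ {-6, -2, 2, 4}

A is real symmetric, so its spectrum consists of real eigenvalues. Expanding the characteristic polynomial of the displayed matrix gives
  det(λ I - A) = p(λ) = λ^4 + (2)λ^3 + (-28)λ^2 + (-8)λ + (96.0013).
Solving p(λ) = 0 yields eigenvalues ≈ -6, -2, 2, 4. (A is shown rounded to 4 decimals, so these recover the underlying integer eigenvalues to within that precision.)
Verification: the trace of A = -2 equals the sum of eigenvalues -2, and det(A) ≈ 96.0013 matches the eigenvalue product 96.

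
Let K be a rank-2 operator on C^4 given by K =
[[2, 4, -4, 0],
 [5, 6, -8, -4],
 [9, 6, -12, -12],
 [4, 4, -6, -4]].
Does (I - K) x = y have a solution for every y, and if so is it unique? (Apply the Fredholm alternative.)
(I - K) is invertible (det(I - K) = -51 ≠ 0), so for every y in C^4 the equation (I - K) x = y has a unique solution.

K has rank 2 and factors as K = U V^T = u1 v1^T + u2 v2^T with u1 = (2, 3, 3, 2), v1 = (2, 2, -3, -2), u2 = (-2, -1, 3, 0), v2 = (1, 0, -1, -2) (multiplying out reproduces the displayed K). The nonzero eigenvalues of U V^T coincide with those of the 2 x 2 matrix G = V^T U = [[v1·u1, v1·u2], [v2·u1, v2·u2]] = [[-3, -15], [-5, -5]], and by the Sylvester determinant identity det(I_4 - U V^T) = det(I_2 - V^T U) = det([[4, 15], [5, 6]]) = (4)(6) - (15)(5) = -51. (Direct check: I - K =
[[-1, -4, 4, 0],
 [-5, -5, 8, 4],
 [-9, -6, 13, 12],
 [-4, -4, 6, 5]]
has determinant -51.) The finite-dimensional Fredholm alternative says: either (I - K) is invertible, or ker(I - K) ≠ {0} and then range(I - K) = ker((I - K)^*)^⊥, with dim ker(I - K) = dim ker((I - K)^*). Since det(I - K) ≠ 0, 1 is not an eigenvalue of K and ker(I - K) = {0}, so we are in the first case: for every y there is a unique x = (I - K)^(-1) y. (Explicitly, by the Woodbury identity, (I - U V^T)^(-1) = I + U (I_2 - G)^(-1) V^T.)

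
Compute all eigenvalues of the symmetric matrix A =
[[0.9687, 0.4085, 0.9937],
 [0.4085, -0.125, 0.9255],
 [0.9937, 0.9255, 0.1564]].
sigma(A) ≈ {-1, 0, 2}

A is real symmetric, so its spectrum consists of real eigenvalues. Expanding the characteristic polynomial of the displayed matrix gives
  det(λ I - A) = p(λ) = λ^3 + (-1)λ^2 + (-2)λ + (0).
Solving p(λ) = 0 yields eigenvalues ≈ -1, 0, 2. (A is shown rounded to 4 decimals, so these recover the underlying integer eigenvalues to within that precision.)
Verification: the trace of A = 1 equals the sum of eigenvalues 1, and det(A) ≈ 0.0000 matches the eigenvalue product 0.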